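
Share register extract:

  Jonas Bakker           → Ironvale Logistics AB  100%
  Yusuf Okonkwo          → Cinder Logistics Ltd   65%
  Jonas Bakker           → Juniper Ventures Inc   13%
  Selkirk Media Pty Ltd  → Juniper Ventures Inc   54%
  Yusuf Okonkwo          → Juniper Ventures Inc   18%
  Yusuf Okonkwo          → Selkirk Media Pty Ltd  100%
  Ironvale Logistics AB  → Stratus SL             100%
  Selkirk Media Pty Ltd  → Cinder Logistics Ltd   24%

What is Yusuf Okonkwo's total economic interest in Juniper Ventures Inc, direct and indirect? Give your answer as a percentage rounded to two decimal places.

72.00%

Yusuf reaches Juniper along 2 paths.
Via Selkirk: 100% × 54% = 54%.
Direct stake: 18% = 18%.
Total: 54% + 18% = 72%.
Rounded: 72.00%.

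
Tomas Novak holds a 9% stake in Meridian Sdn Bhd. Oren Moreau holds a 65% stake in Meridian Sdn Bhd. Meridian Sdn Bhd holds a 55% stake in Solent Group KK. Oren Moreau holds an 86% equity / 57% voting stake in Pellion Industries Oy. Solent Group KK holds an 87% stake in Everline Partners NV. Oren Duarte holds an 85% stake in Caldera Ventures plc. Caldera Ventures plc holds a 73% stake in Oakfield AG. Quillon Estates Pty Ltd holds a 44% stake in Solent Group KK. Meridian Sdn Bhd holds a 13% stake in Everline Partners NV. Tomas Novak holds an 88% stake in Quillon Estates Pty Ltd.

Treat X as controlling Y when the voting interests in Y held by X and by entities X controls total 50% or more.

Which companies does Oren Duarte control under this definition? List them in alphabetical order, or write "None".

Caldera Ventures plc, Oakfield AG

Oren Duarte holds 85% of Caldera, so Oren Duarte controls Caldera.
Caldera holds 73% of Oakfield, so Oren Duarte controls Oakfield.
No other company's threshold is met.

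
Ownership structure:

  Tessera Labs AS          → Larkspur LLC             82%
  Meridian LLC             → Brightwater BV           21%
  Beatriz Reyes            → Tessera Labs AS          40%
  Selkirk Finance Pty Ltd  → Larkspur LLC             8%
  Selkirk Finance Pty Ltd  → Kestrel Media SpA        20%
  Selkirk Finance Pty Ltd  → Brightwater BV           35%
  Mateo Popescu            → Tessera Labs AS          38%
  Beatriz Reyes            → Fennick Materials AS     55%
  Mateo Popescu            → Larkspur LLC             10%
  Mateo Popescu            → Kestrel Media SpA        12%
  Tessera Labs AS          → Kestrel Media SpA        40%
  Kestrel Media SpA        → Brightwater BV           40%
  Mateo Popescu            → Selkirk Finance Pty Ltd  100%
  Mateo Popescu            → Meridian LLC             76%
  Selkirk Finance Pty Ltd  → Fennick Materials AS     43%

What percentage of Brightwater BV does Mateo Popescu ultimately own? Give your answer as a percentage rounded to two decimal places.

69.84%

Mateo reaches Brightwater along 5 paths.
Via Tessera → Kestrel: 38% × 40% × 40% = 6.08%.
Via Selkirk → Kestrel: 100% × 20% × 40% = 8%.
Via Kestrel: 12% × 40% = 4.8%.
Via Selkirk: 100% × 35% = 35%.
Via Meridian: 76% × 21% = 15.96%.
Total: 6.08% + 8% + 4.8% + 35% + 15.96% = 69.84%.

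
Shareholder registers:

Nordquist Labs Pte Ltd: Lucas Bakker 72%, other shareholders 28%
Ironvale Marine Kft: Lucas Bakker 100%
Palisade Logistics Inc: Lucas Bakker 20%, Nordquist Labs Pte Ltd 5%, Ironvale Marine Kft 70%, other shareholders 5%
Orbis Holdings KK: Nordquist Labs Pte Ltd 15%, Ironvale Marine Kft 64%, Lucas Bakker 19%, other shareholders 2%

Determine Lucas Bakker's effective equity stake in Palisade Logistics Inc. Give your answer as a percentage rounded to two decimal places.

Lucas reaches Palisade along 3 paths.
Direct stake: 20% = 20%.
Via Nordquist: 72% × 5% = 3.6%.
Via Ironvale: 100% × 70% = 70%.
Total: 20% + 3.6% + 70% = 93.6%.
Rounded: 93.60%.

93.60%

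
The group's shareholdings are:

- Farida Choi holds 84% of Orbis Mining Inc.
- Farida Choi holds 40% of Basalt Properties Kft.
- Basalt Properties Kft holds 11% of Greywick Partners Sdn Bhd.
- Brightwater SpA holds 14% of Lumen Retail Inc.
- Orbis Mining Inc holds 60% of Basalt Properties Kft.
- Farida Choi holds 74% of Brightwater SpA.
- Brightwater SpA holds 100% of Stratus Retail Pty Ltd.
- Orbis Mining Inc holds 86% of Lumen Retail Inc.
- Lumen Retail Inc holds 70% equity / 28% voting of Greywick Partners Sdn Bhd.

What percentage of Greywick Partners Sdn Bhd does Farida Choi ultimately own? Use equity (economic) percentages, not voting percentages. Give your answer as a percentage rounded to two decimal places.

67.76%

Farida reaches Greywick along 4 paths.
Via Basalt: 40% × 11% = 4.4%.
Via Orbis → Basalt: 84% × 60% × 11% = 5.544%.
Via Brightwater → Lumen: 74% × 14% × 70% = 7.252%.
Via Orbis → Lumen: 84% × 86% × 70% = 50.568%.
Total: 4.4% + 5.544% + 7.252% + 50.568% = 67.764%.
Rounded: 67.76%.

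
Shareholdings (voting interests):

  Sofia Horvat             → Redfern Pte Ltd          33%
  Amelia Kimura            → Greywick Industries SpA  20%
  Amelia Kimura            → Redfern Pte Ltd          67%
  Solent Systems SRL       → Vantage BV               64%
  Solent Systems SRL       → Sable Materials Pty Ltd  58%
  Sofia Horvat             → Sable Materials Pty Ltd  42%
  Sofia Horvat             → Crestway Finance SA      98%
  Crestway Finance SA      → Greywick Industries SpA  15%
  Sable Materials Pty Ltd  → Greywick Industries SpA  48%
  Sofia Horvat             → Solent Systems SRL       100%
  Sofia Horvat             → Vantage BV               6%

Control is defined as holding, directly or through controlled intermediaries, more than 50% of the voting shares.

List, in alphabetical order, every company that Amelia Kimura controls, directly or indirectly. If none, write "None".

Amelia holds 67% of Redfern, so Amelia controls Redfern.
No other company's threshold is met.

Redfern Pte Ltd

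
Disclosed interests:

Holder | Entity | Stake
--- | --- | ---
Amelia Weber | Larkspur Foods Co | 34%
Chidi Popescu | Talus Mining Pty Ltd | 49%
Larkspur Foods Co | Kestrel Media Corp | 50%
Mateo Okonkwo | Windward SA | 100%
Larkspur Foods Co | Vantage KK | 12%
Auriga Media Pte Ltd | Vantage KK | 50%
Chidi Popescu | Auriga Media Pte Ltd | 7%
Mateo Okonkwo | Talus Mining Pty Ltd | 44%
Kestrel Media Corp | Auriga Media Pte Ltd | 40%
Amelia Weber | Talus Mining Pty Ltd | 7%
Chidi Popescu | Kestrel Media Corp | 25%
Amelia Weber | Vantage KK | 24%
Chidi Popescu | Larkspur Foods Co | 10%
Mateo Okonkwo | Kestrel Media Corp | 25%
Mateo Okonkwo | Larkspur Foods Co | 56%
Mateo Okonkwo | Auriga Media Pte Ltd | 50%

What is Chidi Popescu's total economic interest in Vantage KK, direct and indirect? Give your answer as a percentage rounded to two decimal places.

Chidi reaches Vantage along 4 paths.
Via Larkspur → Kestrel → Auriga: 10% × 50% × 40% × 50% = 1%.
Via Kestrel → Auriga: 25% × 40% × 50% = 5%.
Via Auriga: 7% × 50% = 3.5%.
Via Larkspur: 10% × 12% = 1.2%.
Total: 1% + 5% + 3.5% + 1.2% = 10.7%.
Rounded: 10.70%.

10.70%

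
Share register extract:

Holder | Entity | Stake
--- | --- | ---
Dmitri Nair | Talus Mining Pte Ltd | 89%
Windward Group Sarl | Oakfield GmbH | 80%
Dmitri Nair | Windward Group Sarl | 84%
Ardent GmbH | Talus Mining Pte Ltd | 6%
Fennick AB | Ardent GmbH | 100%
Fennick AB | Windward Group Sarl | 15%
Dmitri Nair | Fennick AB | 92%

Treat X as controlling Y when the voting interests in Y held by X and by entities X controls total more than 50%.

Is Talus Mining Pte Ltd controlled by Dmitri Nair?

Dmitri holds 92% of Fennick, so Dmitri controls Fennick.
Fennick holds 100% of Ardent, so Dmitri controls Ardent.
Dmitri and Ardent together hold 89% + 6% = 95% of Talus, so Dmitri controls Talus.

Yes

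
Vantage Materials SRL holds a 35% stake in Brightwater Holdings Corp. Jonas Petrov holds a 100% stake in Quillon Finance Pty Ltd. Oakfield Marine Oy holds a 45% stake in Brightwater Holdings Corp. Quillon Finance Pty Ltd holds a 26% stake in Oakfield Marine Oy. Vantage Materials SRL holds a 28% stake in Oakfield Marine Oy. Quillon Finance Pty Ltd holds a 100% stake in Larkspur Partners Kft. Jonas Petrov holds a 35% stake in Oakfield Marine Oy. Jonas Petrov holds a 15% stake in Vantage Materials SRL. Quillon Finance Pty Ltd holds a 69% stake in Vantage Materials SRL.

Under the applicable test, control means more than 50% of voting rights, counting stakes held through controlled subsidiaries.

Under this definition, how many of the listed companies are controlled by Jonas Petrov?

Jonas holds 100% of Quillon, so Jonas controls Quillon.
Quillon and Jonas together hold 69% + 15% = 84% of Vantage, so Jonas controls Vantage.
Quillon holds 100% of Larkspur, so Jonas controls Larkspur.
Vantage and Jonas and Quillon together hold 28% + 35% + 26% = 89% of Oakfield, so Jonas controls Oakfield.
Oakfield and Vantage together hold 45% + 35% = 80% of Brightwater, so Jonas controls Brightwater.
Jonas controls 5 companies.

5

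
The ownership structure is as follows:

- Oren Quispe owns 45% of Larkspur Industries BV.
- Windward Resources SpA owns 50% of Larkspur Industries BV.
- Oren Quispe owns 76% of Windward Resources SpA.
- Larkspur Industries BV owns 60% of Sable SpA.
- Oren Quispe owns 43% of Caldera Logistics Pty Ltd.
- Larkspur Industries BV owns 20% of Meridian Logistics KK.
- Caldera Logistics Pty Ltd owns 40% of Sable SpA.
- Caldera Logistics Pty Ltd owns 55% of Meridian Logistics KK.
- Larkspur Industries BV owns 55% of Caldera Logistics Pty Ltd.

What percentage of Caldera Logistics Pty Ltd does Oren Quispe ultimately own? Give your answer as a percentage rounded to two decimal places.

Oren reaches Caldera along 3 paths.
Via Windward → Larkspur: 76% × 50% × 55% = 20.9%.
Via Larkspur: 45% × 55% = 24.75%.
Direct stake: 43% = 43%.
Total: 20.9% + 24.75% + 43% = 88.65%.

88.65%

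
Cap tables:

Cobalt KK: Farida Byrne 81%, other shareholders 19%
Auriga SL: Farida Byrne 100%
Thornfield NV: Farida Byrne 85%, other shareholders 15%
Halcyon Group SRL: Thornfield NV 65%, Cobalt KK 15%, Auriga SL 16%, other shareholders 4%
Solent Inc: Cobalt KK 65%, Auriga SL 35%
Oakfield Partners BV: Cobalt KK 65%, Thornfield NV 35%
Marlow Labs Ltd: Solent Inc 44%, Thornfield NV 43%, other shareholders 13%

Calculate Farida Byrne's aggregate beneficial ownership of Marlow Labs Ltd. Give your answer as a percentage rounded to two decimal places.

Farida reaches Marlow along 3 paths.
Via Cobalt → Solent: 81% × 65% × 44% = 23.166%.
Via Auriga → Solent: 100% × 35% × 44% = 15.4%.
Via Thornfield: 85% × 43% = 36.55%.
Total: 23.166% + 15.4% + 36.55% = 75.116%.
Rounded: 75.12%.

75.12%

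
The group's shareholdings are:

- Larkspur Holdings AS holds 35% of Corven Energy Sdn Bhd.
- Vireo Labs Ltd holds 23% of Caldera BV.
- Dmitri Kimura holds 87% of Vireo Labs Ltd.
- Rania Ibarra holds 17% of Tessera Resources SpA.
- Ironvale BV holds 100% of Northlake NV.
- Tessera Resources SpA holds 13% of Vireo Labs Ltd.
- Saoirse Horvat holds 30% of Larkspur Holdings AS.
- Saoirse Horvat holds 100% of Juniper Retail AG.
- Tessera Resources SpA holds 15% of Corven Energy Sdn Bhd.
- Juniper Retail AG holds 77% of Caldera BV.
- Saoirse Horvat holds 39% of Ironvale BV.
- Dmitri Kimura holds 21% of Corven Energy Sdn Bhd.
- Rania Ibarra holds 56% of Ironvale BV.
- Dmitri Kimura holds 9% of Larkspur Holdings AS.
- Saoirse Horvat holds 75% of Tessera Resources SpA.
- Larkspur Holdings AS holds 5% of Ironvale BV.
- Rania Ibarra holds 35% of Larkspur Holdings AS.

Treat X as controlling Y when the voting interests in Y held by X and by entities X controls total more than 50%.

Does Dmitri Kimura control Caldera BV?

No

Dmitri holds 87% of Vireo, so Dmitri controls Vireo.
In Caldera, Dmitri's side holds only 23%, not > 50%.
So Dmitri does not control Caldera.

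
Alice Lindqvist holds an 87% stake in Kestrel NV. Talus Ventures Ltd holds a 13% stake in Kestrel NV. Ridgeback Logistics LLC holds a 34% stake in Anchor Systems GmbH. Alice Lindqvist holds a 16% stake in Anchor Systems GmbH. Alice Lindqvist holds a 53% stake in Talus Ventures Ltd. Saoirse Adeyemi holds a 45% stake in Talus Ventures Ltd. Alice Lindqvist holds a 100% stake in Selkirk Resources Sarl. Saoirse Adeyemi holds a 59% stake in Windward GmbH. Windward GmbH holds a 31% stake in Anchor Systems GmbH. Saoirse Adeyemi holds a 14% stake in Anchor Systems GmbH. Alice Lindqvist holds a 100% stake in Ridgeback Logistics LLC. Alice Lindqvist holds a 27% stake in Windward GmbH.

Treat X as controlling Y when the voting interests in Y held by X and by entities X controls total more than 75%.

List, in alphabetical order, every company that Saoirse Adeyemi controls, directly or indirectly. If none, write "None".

Saoirse's largest direct stake is 59% in Windward, which does not meet the threshold.

None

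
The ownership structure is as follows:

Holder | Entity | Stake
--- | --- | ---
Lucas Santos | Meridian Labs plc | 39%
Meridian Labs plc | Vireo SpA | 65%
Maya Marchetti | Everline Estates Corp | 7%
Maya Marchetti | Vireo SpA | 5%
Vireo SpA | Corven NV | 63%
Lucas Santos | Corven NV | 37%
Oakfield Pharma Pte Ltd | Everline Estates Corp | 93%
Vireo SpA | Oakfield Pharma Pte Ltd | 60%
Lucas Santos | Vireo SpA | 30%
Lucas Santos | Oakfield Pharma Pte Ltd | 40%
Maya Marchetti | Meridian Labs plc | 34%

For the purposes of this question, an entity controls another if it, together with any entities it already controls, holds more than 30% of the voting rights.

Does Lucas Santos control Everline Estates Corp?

Yes

Lucas holds 39% of Meridian, so Lucas controls Meridian.
Lucas and Meridian together hold 30% + 65% = 95% of Vireo, so Lucas controls Vireo.
Vireo and Lucas together hold 60% + 40% = 100% of Oakfield, so Lucas controls Oakfield.
Oakfield holds 93% of Everline, so Lucas controls Everline.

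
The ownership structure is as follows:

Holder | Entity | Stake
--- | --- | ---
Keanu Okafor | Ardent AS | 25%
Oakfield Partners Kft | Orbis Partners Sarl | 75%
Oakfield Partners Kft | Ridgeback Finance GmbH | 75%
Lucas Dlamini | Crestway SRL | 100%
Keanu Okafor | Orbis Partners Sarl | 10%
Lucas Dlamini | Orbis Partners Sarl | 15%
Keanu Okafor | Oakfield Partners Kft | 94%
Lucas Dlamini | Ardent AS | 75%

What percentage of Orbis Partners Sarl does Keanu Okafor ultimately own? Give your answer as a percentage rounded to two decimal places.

Keanu reaches Orbis along 2 paths.
Direct stake: 10% = 10%.
Via Oakfield: 94% × 75% = 70.5%.
Total: 10% + 70.5% = 80.5%.
Rounded: 80.50%.

80.50%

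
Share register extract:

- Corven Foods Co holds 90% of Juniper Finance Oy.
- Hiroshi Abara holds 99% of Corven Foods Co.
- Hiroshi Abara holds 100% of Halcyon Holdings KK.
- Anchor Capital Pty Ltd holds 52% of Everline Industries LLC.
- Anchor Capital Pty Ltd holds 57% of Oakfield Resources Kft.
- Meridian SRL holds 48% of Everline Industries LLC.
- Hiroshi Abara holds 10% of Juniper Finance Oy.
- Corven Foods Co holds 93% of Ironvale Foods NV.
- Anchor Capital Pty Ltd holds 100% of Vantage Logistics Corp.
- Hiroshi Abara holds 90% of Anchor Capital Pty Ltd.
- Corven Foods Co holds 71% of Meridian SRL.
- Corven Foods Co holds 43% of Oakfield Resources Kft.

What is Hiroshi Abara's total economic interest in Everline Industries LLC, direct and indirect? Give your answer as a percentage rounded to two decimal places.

80.54%

Hiroshi reaches Everline along 2 paths.
Via Corven → Meridian: 99% × 71% × 48% = 33.7392%.
Via Anchor: 90% × 52% = 46.8%.
Total: 33.7392% + 46.8% = 80.5392%.
Rounded: 80.54%.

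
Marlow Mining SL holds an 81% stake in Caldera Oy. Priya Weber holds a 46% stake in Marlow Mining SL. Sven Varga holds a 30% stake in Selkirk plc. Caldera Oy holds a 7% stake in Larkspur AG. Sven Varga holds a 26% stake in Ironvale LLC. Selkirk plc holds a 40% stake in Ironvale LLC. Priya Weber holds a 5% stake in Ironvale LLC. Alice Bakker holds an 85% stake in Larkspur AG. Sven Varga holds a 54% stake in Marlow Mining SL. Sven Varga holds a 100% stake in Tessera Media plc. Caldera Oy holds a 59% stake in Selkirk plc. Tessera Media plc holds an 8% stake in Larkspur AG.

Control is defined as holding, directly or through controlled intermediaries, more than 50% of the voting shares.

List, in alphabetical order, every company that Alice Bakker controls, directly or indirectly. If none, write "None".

Larkspur AG

Alice holds 85% of Larkspur, so Alice controls Larkspur.
No other company's threshold is met.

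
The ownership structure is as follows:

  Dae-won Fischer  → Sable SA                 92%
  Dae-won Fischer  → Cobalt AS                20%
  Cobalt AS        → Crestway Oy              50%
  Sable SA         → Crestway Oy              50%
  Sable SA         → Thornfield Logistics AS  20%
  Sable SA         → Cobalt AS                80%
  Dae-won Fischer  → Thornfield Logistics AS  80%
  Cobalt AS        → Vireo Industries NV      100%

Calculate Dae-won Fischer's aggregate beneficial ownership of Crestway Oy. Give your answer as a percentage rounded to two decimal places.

92.80%

Dae-won reaches Crestway along 3 paths.
Via Cobalt: 20% × 50% = 10%.
Via Sable → Cobalt: 92% × 80% × 50% = 36.8%.
Via Sable: 92% × 50% = 46%.
Total: 10% + 36.8% + 46% = 92.8%.
Rounded: 92.80%.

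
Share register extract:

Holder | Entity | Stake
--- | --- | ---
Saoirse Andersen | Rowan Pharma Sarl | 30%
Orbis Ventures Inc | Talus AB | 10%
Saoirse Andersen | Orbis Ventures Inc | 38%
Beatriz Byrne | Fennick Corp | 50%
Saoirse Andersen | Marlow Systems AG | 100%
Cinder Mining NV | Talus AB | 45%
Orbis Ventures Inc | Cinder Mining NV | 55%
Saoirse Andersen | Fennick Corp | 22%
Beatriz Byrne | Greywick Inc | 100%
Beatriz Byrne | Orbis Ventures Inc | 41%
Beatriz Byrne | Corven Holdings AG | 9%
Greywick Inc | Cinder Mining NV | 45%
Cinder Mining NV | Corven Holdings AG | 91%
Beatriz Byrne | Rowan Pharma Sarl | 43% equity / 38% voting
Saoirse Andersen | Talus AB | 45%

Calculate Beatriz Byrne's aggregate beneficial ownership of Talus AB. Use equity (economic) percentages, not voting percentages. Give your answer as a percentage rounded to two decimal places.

Beatriz reaches Talus along 3 paths.
Via Orbis: 41% × 10% = 4.1%.
Via Greywick → Cinder: 100% × 45% × 45% = 20.25%.
Via Orbis → Cinder: 41% × 55% × 45% = 10.1475%.
Total: 4.1% + 20.25% + 10.1475% = 34.4975%.
Rounded: 34.50%.

34.50%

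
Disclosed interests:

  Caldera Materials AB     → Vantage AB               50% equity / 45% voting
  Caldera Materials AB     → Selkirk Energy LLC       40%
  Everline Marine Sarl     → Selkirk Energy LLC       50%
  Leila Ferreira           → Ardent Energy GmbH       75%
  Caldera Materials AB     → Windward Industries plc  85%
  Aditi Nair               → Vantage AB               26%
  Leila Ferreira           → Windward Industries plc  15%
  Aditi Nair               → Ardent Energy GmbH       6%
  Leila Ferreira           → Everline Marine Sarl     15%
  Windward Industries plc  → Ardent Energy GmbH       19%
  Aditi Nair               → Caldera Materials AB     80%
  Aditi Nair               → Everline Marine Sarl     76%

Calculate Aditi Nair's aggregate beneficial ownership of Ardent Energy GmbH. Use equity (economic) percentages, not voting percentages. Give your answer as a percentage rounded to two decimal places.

Aditi reaches Ardent along 2 paths.
Via Caldera → Windward: 80% × 85% × 19% = 12.92%.
Direct stake: 6% = 6%.
Total: 12.92% + 6% = 18.92%.

18.92%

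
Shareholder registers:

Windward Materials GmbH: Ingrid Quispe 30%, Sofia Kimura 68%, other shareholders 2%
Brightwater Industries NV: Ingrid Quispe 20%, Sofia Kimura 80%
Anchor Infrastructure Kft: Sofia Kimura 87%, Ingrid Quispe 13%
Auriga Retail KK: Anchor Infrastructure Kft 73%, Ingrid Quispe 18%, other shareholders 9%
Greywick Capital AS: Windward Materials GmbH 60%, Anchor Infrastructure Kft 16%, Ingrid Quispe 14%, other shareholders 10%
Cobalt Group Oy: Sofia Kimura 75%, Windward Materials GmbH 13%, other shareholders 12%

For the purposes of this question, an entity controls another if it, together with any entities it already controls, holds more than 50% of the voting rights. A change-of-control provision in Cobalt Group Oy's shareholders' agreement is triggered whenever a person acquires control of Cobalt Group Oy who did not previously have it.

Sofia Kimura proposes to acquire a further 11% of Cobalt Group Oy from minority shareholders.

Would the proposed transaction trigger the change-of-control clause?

The purchase changes only Sofia's holdings, so Sofia is the only person who could newly come to control Cobalt.
Sofia holds 68% of Windward, so Sofia controls Windward.
Sofia and Windward together hold 75% + 13% = 88% of Cobalt, so Sofia controls Cobalt.
So Sofia already controls Cobalt before the transaction.
After the purchase, Sofia's direct stake in Cobalt rises to 75% + 11% = 86%.
Sofia controlled Cobalt already, so this is not a new person acquiring control; every other person's position is unchanged or reduced.
No new person acquires control, so the clause is not triggered.

No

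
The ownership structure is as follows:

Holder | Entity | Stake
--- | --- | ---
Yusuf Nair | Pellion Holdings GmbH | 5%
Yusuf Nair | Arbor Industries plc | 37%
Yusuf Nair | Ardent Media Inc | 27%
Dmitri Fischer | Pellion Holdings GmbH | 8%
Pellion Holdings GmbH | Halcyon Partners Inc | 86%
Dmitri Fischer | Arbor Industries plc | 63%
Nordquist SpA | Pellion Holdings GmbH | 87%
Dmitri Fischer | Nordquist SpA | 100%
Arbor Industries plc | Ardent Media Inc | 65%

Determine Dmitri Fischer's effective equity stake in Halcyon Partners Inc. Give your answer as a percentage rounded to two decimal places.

81.70%

Dmitri reaches Halcyon along 2 paths.
Via Nordquist → Pellion: 100% × 87% × 86% = 74.82%.
Via Pellion: 8% × 86% = 6.88%.
Total: 74.82% + 6.88% = 81.7%.
Rounded: 81.70%.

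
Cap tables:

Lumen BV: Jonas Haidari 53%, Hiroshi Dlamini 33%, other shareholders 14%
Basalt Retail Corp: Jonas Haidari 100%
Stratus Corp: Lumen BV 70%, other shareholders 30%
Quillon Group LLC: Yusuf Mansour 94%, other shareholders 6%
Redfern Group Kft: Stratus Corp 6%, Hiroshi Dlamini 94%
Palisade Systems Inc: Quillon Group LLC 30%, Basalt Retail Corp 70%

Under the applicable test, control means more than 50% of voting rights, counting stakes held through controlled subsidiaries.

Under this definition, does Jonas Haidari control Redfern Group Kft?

Jonas holds 53% of Lumen, so Jonas controls Lumen.
Jonas holds 100% of Basalt, so Jonas controls Basalt.
Lumen holds 70% of Stratus, so Jonas controls Stratus.
Basalt holds 70% of Palisade, so Jonas controls Palisade.
In Redfern, Jonas's side holds only 6%, not > 50%.
So Jonas does not control Redfern.

No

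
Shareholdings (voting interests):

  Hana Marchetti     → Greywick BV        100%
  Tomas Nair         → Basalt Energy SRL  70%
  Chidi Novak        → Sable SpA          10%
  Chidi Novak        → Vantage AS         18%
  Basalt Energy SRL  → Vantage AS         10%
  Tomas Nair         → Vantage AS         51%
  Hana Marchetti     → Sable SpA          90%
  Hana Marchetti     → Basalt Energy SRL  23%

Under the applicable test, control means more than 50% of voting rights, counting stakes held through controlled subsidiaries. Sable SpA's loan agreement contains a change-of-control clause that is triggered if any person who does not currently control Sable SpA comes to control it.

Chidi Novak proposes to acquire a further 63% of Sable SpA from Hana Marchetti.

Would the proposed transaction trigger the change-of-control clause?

Yes

The purchase adds only to Chidi's holdings (Hana's stake shrinks), so Chidi is the only person who could newly come to control Sable.
Chidi's largest direct stake is 18% in Vantage, which does not meet the threshold, so Chidi controls no company.
In Sable, Chidi's side holds only 10%, not > 50%.
So before the transaction, Chidi does not control Sable.
After the purchase, Chidi's direct stake in Sable rises to 10% + 63% = 73%, and Hana's stake falls to 27%.
Chidi holds 73% of Sable, so Chidi controls Sable.
Chidi did not control Sable before and does after, so the clause is triggered.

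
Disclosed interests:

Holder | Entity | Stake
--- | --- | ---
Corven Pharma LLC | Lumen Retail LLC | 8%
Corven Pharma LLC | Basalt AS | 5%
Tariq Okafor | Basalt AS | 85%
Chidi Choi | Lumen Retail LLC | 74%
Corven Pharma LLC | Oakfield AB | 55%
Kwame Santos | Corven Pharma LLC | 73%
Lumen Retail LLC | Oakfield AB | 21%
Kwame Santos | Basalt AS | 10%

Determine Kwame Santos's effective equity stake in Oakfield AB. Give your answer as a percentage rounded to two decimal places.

41.38%

Kwame reaches Oakfield along 2 paths.
Via Corven: 73% × 55% = 40.15%.
Via Corven → Lumen: 73% × 8% × 21% = 1.2264%.
Total: 40.15% + 1.2264% = 41.3764%.
Rounded: 41.38%.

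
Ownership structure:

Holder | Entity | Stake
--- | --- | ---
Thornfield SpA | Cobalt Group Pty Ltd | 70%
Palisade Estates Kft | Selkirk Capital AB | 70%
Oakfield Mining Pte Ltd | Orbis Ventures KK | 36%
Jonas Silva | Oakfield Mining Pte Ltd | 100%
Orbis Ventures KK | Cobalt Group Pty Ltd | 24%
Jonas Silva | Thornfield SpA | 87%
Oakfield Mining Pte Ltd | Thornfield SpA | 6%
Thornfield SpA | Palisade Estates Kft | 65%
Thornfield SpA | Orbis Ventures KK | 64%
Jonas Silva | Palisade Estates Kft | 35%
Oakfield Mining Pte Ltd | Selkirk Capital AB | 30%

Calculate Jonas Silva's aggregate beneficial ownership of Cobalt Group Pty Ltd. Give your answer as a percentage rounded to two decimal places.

Jonas reaches Cobalt along 5 paths.
Via Oakfield → Orbis: 100% × 36% × 24% = 8.64%.
Via Thornfield → Orbis: 87% × 64% × 24% = 13.3632%.
Via Oakfield → Thornfield → Orbis: 100% × 6% × 64% × 24% = 0.9216%.
Via Thornfield: 87% × 70% = 60.9%.
Via Oakfield → Thornfield: 100% × 6% × 70% = 4.2%.
Total: 8.64% + 13.3632% + 0.9216% + 60.9% + 4.2% = 88.0248%.
Rounded: 88.02%.

88.02%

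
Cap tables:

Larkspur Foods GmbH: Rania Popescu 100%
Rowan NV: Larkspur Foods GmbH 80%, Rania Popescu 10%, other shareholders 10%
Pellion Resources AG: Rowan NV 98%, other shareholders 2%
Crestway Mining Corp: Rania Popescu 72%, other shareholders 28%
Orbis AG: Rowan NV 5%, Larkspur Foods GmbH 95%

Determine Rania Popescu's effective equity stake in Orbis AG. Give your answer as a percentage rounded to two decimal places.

99.50%

Rania reaches Orbis along 3 paths.
Via Larkspur → Rowan: 100% × 80% × 5% = 4%.
Via Rowan: 10% × 5% = 0.5%.
Via Larkspur: 100% × 95% = 95%.
Total: 4% + 0.5% + 95% = 99.5%.
Rounded: 99.50%.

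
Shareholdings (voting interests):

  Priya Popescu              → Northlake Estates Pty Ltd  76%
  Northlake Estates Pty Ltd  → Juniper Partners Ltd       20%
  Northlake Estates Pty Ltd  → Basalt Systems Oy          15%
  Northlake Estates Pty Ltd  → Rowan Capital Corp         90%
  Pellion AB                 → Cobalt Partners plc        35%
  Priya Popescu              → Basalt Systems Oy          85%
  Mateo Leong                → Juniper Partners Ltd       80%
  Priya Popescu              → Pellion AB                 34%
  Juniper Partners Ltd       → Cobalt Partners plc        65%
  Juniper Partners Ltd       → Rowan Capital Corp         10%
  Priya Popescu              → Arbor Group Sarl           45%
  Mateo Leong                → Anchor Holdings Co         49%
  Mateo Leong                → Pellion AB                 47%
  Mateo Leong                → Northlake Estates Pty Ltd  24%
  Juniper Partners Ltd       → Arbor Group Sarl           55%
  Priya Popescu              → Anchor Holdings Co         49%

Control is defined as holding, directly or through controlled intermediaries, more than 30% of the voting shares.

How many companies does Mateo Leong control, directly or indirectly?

Mateo holds 49% of Anchor, so Mateo controls Anchor.
Mateo holds 47% of Pellion, so Mateo controls Pellion.
Mateo holds 80% of Juniper, so Mateo controls Juniper.
Juniper holds 55% of Arbor, so Mateo controls Arbor.
Juniper and Pellion together hold 65% + 35% = 100% of Cobalt, so Mateo controls Cobalt.
No other company's threshold is met.
Mateo controls 5 companies.

5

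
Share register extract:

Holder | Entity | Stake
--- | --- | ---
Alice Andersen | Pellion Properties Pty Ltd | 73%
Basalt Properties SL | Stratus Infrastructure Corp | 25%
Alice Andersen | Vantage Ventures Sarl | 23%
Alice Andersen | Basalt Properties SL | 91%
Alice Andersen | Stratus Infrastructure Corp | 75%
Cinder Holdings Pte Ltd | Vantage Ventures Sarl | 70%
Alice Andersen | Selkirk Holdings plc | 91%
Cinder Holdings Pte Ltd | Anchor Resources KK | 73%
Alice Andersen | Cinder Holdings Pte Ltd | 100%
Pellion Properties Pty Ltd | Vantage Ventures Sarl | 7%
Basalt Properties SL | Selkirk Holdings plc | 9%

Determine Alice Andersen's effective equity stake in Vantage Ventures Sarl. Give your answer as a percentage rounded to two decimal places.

Alice reaches Vantage along 3 paths.
Via Pellion: 73% × 7% = 5.11%.
Direct stake: 23% = 23%.
Via Cinder: 100% × 70% = 70%.
Total: 5.11% + 23% + 70% = 98.11%.

98.11%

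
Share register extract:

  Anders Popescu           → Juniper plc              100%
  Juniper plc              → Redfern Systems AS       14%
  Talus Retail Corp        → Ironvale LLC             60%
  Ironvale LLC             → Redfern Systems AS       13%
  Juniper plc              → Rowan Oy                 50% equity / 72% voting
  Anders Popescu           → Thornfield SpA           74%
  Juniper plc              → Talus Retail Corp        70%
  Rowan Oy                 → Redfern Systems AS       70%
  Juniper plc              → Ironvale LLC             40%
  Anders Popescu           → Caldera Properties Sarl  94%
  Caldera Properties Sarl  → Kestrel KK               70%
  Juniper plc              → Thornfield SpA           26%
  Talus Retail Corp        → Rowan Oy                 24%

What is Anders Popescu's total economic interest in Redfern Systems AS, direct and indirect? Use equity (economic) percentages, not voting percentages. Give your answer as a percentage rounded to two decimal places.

Anders reaches Redfern along 5 paths.
Via Juniper → Talus → Rowan: 100% × 70% × 24% × 70% = 11.76%.
Via Juniper → Rowan: 100% × 50% × 70% = 35%.
Via Juniper: 100% × 14% = 14%.
Via Juniper → Talus → Ironvale: 100% × 70% × 60% × 13% = 5.46%.
Via Juniper → Ironvale: 100% × 40% × 13% = 5.2%.
Total: 11.76% + 35% + 14% + 5.46% + 5.2% = 71.42%.

71.42%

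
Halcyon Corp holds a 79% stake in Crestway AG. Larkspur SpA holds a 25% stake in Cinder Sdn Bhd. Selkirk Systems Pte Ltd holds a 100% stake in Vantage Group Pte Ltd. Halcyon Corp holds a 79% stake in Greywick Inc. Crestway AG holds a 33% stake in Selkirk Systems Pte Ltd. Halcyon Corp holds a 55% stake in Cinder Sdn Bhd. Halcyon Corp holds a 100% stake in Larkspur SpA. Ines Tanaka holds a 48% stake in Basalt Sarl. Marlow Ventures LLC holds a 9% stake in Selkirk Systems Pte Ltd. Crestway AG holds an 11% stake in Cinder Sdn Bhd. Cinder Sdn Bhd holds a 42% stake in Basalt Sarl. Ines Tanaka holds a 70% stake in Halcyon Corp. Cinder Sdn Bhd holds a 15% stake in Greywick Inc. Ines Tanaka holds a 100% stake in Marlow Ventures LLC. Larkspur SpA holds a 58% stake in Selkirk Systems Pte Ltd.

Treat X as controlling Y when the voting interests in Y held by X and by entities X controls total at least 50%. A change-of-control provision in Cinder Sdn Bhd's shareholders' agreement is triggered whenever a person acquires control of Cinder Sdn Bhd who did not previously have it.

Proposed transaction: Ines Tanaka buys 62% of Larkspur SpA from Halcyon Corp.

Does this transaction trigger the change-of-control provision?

No

The purchase adds only to Ines's holdings (Halcyon's stake shrinks), so Ines is the only person who could newly come to control Cinder.
Ines holds 70% of Halcyon, so Ines controls Halcyon.
Halcyon holds 100% of Larkspur, so Ines controls Larkspur.
Halcyon holds 79% of Crestway, so Ines controls Crestway.
Halcyon and Crestway and Larkspur together hold 55% + 11% + 25% = 91% of Cinder, so Ines controls Cinder.
So Ines already controls Cinder before the transaction.
After the purchase, Ines holds 62% of Larkspur directly, and Halcyon's stake falls to 38%.
Ines controlled Cinder already, so this is not a new person acquiring control; every other person's position is unchanged or reduced.
No new person acquires control, so the clause is not triggered.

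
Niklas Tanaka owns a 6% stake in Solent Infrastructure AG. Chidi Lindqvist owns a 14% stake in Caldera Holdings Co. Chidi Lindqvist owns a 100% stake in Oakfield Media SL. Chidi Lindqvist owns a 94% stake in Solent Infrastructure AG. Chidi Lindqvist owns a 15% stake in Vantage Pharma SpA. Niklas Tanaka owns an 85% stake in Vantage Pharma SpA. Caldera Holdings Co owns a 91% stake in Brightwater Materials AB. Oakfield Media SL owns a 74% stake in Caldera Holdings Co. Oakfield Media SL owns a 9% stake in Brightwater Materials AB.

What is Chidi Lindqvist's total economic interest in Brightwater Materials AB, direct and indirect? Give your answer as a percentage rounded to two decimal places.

Chidi reaches Brightwater along 3 paths.
Via Oakfield → Caldera: 100% × 74% × 91% = 67.34%.
Via Caldera: 14% × 91% = 12.74%.
Via Oakfield: 100% × 9% = 9%.
Total: 67.34% + 12.74% + 9% = 89.08%.

89.08%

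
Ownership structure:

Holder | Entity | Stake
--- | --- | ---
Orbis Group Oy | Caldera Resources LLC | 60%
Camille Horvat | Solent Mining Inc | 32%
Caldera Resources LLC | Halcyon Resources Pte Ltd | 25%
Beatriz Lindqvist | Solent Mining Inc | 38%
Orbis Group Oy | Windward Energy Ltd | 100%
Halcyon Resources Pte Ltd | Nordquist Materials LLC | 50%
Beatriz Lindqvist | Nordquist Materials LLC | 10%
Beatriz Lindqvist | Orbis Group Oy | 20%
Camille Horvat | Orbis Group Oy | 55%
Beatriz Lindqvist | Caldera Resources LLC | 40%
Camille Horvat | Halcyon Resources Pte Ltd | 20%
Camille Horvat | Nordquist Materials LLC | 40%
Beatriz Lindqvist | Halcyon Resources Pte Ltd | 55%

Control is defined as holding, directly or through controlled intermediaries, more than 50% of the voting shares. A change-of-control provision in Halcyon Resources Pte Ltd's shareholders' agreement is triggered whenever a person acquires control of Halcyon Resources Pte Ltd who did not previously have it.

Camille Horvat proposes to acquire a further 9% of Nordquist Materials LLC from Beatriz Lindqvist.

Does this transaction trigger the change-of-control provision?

No

The purchase adds only to Camille's holdings (Beatriz's stake shrinks), so Camille is the only person who could newly come to control Halcyon.
Camille holds 55% of Orbis, so Camille controls Orbis.
Orbis holds 60% of Caldera, so Camille controls Caldera.
Orbis holds 100% of Windward, so Camille controls Windward.
In Halcyon, Camille's side holds only 25% + 20% = 45%, not > 50%.
So before the transaction, Camille does not control Halcyon.
After the purchase, Camille's direct stake in Nordquist rises to 40% + 9% = 49%, and Beatriz's stake falls to 1%.
Camille's side now holds 49% of Nordquist, not > 50%, so Camille still does not control Nordquist.
After the transaction, Camille's side holds 25% + 20% = 45% of Halcyon, not > 50%, so Camille still does not control Halcyon.
No new person acquires control, so the clause is not triggered.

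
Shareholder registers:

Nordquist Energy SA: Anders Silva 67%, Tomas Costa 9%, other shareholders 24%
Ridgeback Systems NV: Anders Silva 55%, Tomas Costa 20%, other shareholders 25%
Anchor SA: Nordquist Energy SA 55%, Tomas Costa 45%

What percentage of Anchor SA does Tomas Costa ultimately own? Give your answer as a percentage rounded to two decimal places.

Tomas reaches Anchor along 2 paths.
Via Nordquist: 9% × 55% = 4.95%.
Direct stake: 45% = 45%.
Total: 4.95% + 45% = 49.95%.

49.95%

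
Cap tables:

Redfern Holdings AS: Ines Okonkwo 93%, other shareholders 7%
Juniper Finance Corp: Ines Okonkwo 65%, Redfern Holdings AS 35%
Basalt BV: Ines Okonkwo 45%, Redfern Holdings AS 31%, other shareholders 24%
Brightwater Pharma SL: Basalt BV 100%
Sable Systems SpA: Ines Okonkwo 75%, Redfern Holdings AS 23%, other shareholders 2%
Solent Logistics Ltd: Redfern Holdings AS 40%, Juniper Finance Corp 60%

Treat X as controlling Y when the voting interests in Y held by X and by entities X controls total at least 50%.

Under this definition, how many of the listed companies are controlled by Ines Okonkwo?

6

Ines holds 93% of Redfern, so Ines controls Redfern.
Ines and Redfern together hold 65% + 35% = 100% of Juniper, so Ines controls Juniper.
Ines and Redfern together hold 45% + 31% = 76% of Basalt, so Ines controls Basalt.
Basalt holds 100% of Brightwater, so Ines controls Brightwater.
Ines and Redfern together hold 75% + 23% = 98% of Sable, so Ines controls Sable.
Redfern and Juniper together hold 40% + 60% = 100% of Solent, so Ines controls Solent.
Ines controls 6 companies.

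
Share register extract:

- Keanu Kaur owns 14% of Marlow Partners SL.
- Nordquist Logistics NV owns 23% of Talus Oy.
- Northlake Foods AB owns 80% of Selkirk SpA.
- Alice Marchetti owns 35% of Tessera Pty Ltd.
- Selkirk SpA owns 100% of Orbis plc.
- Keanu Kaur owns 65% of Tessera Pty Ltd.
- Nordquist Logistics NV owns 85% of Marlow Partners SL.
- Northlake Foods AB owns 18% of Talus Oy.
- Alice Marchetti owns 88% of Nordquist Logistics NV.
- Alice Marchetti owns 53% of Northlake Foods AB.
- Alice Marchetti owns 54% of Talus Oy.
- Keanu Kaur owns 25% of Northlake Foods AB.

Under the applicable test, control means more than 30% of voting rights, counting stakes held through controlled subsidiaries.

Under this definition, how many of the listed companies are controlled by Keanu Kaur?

1

Keanu holds 65% of Tessera, so Keanu controls Tessera.
No other company's threshold is met.
Keanu controls 1 company.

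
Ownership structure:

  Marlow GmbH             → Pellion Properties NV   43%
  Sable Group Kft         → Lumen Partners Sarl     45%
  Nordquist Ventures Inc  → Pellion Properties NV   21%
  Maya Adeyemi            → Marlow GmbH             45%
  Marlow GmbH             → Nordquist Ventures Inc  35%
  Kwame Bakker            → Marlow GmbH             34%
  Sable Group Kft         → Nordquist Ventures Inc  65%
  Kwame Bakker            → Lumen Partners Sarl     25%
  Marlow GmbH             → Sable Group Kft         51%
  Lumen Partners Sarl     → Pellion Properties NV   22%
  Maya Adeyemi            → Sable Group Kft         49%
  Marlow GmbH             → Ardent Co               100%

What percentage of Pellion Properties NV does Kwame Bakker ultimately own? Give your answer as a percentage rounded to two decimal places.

Kwame reaches Pellion along 5 paths.
Via Marlow → Sable → Lumen: 34% × 51% × 45% × 22% = 1.71666%.
Via Lumen: 25% × 22% = 5.5%.
Via Marlow: 34% × 43% = 14.62%.
Via Marlow → Sable → Nordquist: 34% × 51% × 65% × 21% = 2.36691%.
Via Marlow → Nordquist: 34% × 35% × 21% = 2.499%.
Total: 1.71666% + 5.5% + 14.62% + 2.36691% + 2.499% = 26.70257%.
Rounded: 26.70%.

26.70%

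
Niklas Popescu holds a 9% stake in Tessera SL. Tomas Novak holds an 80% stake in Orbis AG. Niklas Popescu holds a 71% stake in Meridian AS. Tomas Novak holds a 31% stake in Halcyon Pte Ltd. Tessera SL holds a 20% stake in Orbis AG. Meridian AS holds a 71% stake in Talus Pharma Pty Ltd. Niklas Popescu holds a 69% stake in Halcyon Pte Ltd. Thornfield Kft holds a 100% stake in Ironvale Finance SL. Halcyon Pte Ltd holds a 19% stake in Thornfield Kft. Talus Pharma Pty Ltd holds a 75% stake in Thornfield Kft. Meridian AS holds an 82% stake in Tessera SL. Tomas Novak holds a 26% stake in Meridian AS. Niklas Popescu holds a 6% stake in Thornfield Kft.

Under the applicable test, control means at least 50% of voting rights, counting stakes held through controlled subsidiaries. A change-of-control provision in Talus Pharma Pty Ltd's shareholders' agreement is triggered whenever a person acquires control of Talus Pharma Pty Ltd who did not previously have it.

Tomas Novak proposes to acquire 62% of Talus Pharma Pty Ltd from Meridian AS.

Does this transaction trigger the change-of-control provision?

The purchase adds only to Tomas's holdings (Meridian's stake shrinks), so Tomas is the only person who could newly come to control Talus.
Tomas holds 80% of Orbis, so Tomas controls Orbis.
Neither Tomas nor any entity Tomas controls holds any voting interest in Talus.
So before the transaction, Tomas does not control Talus.
After the purchase, Tomas holds 62% of Talus directly, and Meridian's stake falls to 9%.
Tomas holds 62% of Talus, so Tomas controls Talus.
Tomas did not control Talus before and does after, so the clause is triggered.

Yes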